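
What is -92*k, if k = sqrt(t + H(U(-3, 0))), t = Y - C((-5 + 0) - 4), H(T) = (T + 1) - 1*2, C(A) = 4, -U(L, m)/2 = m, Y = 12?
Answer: -92*sqrt(7) ≈ -243.41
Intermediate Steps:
U(L, m) = -2*m
H(T) = -1 + T (H(T) = (1 + T) - 2 = -1 + T)
t = 8 (t = 12 - 1*4 = 12 - 4 = 8)
k = sqrt(7) (k = sqrt(8 + (-1 - 2*0)) = sqrt(8 + (-1 + 0)) = sqrt(8 - 1) = sqrt(7) ≈ 2.6458)
-92*k = -92*sqrt(7)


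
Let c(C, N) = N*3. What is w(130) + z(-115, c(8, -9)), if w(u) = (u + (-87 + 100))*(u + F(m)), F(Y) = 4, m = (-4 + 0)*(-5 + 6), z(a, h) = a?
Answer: 19047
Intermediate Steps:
c(C, N) = 3*N
m = -4 (m = -4*1 = -4)
w(u) = (4 + u)*(13 + u) (w(u) = (u + (-87 + 100))*(u + 4) = (u + 13)*(4 + u) = (13 + u)*(4 + u) = (4 + u)*(13 + u))
w(130) + z(-115, c(8, -9)) = (52 + 130**2 + 17*130) - 115 = (52 + 16900 + 2210) - 115 = 19162 - 115 = 19047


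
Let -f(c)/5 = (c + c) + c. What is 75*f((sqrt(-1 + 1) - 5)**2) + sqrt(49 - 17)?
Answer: -28125 + 4*sqrt(2) ≈ -28119.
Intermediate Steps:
f(c) = -15*c (f(c) = -5*((c + c) + c) = -5*(2*c + c) = -15*c)
75*f((sqrt(-1 + 1) - 5)**2) + sqrt(49 - 17) = 75*(-15*(sqrt(-1 + 1) - 5)**2) + sqrt(49 - 17) = 75*(-15*(sqrt(0) - 5)**2) + sqrt(32) = 75*(-15*(0 - 5)**2) + 4*sqrt(2) = 75*(-15*(-5)**2) + 4*sqrt(2) = 75*(-15*25) + 4*sqrt(2) = 75*(-375) + 4*sqrt(2) = -28125 + 4*sqrt(2)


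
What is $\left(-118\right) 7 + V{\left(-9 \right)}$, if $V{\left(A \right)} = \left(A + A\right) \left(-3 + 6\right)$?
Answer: $-880$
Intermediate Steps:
$V{\left(A \right)} = 6 A$ ($V{\left(A \right)} = 2 A 3 = 6 A$)
$\left(-118\right) 7 + V{\left(-9 \right)} = \left(-118\right) 7 + 6 \left(-9\right) = -826 - 54 = -880$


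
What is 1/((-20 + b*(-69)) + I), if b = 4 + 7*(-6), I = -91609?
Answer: -1/89007 ≈ -1.1235e-5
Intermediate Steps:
b = -38 (b = 4 - 42 = -38)
1/((-20 + b*(-69)) + I) = 1/((-20 - 38*(-69)) - 91609) = 1/((-20 + 2622) - 91609) = 1/(2602 - 91609) = 1/(-89007) = -1/89007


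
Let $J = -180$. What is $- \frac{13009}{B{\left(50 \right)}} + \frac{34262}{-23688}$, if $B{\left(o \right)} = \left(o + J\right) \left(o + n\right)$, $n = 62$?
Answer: $- \frac{3405313}{6158880} \approx -0.55291$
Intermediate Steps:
$B{\left(o \right)} = \left(-180 + o\right) \left(62 + o\right)$ ($B{\left(o \right)} = \left(o - 180\right) \left(o + 62\right) = \left(-180 + o\right) \left(62 + o\right)$)
$- \frac{13009}{B{\left(50 \right)}} + \frac{34262}{-23688} = - \frac{13009}{-11160 + 50^{2} - 5900} + \frac{34262}{-23688} = - \frac{13009}{-11160 + 2500 - 5900} + 34262 \left(- \frac{1}{23688}\right) = - \frac{13009}{-14560} - \frac{17131}{11844} = \left(-13009\right) \left(- \frac{1}{14560}\right) - \frac{17131}{11844} = \frac{13009}{14560} - \frac{17131}{11844} = - \frac{3405313}{6158880}$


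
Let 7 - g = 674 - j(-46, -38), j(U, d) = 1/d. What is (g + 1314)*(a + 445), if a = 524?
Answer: 1253835/2 ≈ 6.2692e+5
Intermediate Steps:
g = -25347/38 (g = 7 - (674 - 1/(-38)) = 7 - (674 - 1*(-1/38)) = 7 - (674 + 1/38) = 7 - 1*25613/38 = 7 - 25613/38 = -25347/38 ≈ -667.03)
(g + 1314)*(a + 445) = (-25347/38 + 1314)*(524 + 445) = (24585/38)*969 = 1253835/2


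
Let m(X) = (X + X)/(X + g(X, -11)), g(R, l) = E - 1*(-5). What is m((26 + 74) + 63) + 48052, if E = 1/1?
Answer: 8121114/169 ≈ 48054.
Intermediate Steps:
E = 1 (E = 1*1 = 1)
g(R, l) = 6 (g(R, l) = 1 - 1*(-5) = 1 + 5 = 6)
m(X) = 2*X/(6 + X) (m(X) = (X + X)/(X + 6) = (2*X)/(6 + X) = 2*X/(6 + X))
m((26 + 74) + 63) + 48052 = 2*((26 + 74) + 63)/(6 + ((26 + 74) + 63)) + 48052 = 2*(100 + 63)/(6 + (100 + 63)) + 48052 = 2*163/(6 + 163) + 48052 = 2*163/169 + 48052 = 2*163*(1/169) + 48052 = 326/169 + 48052 = 8121114/169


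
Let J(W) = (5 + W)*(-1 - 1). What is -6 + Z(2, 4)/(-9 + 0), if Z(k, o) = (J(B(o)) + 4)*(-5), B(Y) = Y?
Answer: -124/9 ≈ -13.778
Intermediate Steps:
J(W) = -10 - 2*W (J(W) = (5 + W)*(-2) = -10 - 2*W)
Z(k, o) = 30 + 10*o (Z(k, o) = ((-10 - 2*o) + 4)*(-5) = (-6 - 2*o)*(-5) = 30 + 10*o)
-6 + Z(2, 4)/(-9 + 0) = -6 + (30 + 10*4)/(-9 + 0) = -6 + (30 + 40)/(-9) = -6 + 70*(-⅑) = -6 - 70/9 = -124/9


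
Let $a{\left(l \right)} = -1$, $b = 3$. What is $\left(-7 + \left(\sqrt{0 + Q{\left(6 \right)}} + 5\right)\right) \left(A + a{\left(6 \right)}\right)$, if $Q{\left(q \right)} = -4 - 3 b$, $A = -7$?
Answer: $16 - 8 i \sqrt{13} \approx 16.0 - 28.844 i$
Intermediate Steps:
$Q{\left(q \right)} = -13$ ($Q{\left(q \right)} = -4 - 9 = -13$)
$\left(-7 + \left(\sqrt{0 + Q{\left(6 \right)}} + 5\right)\right) \left(A + a{\left(6 \right)}\right) = \left(-7 + \left(\sqrt{0 - 13} + 5\right)\right) \left(-7 - 1\right) = \left(-7 + \left(\sqrt{-13} + 5\right)\right) \left(-8\right) = \left(-7 + \left(i \sqrt{13} + 5\right)\right) \left(-8\right) = \left(-7 + \left(5 + i \sqrt{13}\right)\right) \left(-8\right) = \left(-2 + i \sqrt{13}\right) \left(-8\right) = 16 - 8 i \sqrt{13}$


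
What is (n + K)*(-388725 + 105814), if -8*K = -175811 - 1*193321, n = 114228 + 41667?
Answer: -114316696503/2 ≈ -5.7158e+10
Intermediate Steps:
n = 155895
K = 92283/2 (K = -(-175811 - 1*193321)/8 = -(-175811 - 193321)/8 = -⅛*(-369132) = 92283/2 ≈ 46142.)
(n + K)*(-388725 + 105814) = (155895 + 92283/2)*(-388725 + 105814) = (404073/2)*(-282911) = -114316696503/2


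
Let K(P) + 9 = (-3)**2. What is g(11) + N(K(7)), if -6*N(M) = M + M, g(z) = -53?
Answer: -53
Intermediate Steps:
K(P) = 0 (K(P) = -9 + (-3)**2 = -9 + 9 = 0)
N(M) = -M/3 (N(M) = -(M + M)/6 = -M/3)
g(11) + N(K(7)) = -53 - 1/3*0 = -53 + 0 = -53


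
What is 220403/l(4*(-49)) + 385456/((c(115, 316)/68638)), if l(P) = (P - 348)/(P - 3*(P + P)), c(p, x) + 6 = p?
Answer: 3592256472093/14824 ≈ 2.4233e+8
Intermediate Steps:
c(p, x) = -6 + p
l(P) = -(-348 + P)/(5*P) (l(P) = (-348 + P)/(P - 6*P) = (-348 + P)/((-5*P)) = (-348 + P)*(-1/(5*P)) = -(-348 + P)/(5*P))
220403/l(4*(-49)) + 385456/((c(115, 316)/68638)) = 220403/(((348 - 4*(-49))/(5*((4*(-49)))))) + 385456/(((-6 + 115)/68638)) = 220403/(((⅕)*(348 - 1*(-196))/(-196))) + 385456/((109*(1/68638))) = 220403/(((⅕)*(-1/196)*(348 + 196))) + 385456/(109/68638) = 220403/(((⅕)*(-1/196)*544)) + 385456*(68638/109) = 220403/(-136/245) + 26456928928/109 = 220403*(-245/136) + 26456928928/109 = -53998735/136 + 26456928928/109 = 3592256472093/14824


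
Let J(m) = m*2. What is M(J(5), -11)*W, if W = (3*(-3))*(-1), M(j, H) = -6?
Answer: -54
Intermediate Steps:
J(m) = 2*m
W = 9 (W = -9*(-1) = 9)
M(J(5), -11)*W = -6*9 = -54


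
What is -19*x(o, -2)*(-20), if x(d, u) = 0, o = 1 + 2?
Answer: 0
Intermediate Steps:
o = 3
-19*x(o, -2)*(-20) = -19*0*(-20) = 0*(-20) = 0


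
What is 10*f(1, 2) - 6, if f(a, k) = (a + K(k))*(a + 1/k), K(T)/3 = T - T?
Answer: 9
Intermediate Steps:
K(T) = 0 (K(T) = 3*(T - T) = 3*0 = 0)
f(a, k) = a*(a + 1/k) (f(a, k) = (a + 0)*(a + 1/k) = a*(a + 1/k))
10*f(1, 2) - 6 = 10*(1**2 + 1/2) - 6 = 10*(1 + 1*(1/2)) - 6 = 10*(1 + 1/2) - 6 = 10*(3/2) - 6 = 15 - 6 = 9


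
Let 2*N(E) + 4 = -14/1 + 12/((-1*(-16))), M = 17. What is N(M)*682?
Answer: -23529/4 ≈ -5882.3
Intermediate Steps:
N(E) = -69/8 (N(E) = -2 + (-14/1 + 12/((-1*(-16))))/2 = -2 + (-14*1 + 12/16)/2 = -2 + (-14 + 12*(1/16))/2 = -2 + (-14 + ¾)/2 = -2 + (½)*(-53/4) = -2 - 53/8 = -69/8)
N(M)*682 = -69/8*682 = -23529/4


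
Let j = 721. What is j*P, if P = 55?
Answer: 39655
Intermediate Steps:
j*P = 721*55 = 39655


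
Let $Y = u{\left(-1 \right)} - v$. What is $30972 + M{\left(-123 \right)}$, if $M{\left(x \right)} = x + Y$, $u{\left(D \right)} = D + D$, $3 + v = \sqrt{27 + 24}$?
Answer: $30850 - \sqrt{51} \approx 30843.0$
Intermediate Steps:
$v = -3 + \sqrt{51}$ ($v = -3 + \sqrt{27 + 24} = -3 + \sqrt{51} \approx 4.1414$)
$u{\left(D \right)} = 2 D$
$Y = 1 - \sqrt{51}$ ($Y = 2 \left(-1\right) - \left(-3 + \sqrt{51}\right) = -2 + \left(3 - \sqrt{51}\right) = 1 - \sqrt{51} \approx -6.1414$)
$M{\left(x \right)} = 1 + x - \sqrt{51}$ ($M{\left(x \right)} = x + \left(1 - \sqrt{51}\right) = 1 + x - \sqrt{51}$)
$30972 + M{\left(-123 \right)} = 30972 - \left(122 + \sqrt{51}\right) = 30850 - \sqrt{51}$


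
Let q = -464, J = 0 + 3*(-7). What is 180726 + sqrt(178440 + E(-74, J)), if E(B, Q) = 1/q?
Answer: 180726 + sqrt(2401088611)/116 ≈ 1.8115e+5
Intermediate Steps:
J = -21 (J = 0 - 21 = -21)
E(B, Q) = -1/464 (E(B, Q) = 1/(-464) = -1/464)
180726 + sqrt(178440 + E(-74, J)) = 180726 + sqrt(178440 - 1/464) = 180726 + sqrt(82796159/464) = 180726 + sqrt(2401088611)/116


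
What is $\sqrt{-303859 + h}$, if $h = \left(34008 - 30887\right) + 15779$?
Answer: $i \sqrt{284959} \approx 533.82 i$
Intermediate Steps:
$h = 18900$ ($h = 3121 + 15779 = 18900$)
$\sqrt{-303859 + h} = \sqrt{-303859 + 18900} = \sqrt{-284959} = i \sqrt{284959}$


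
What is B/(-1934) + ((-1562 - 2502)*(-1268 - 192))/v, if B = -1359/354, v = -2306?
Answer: -677040582331/263128436 ≈ -2573.0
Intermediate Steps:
B = -453/118 (B = -1359*1/354 = -453/118 ≈ -3.8390)
B/(-1934) + ((-1562 - 2502)*(-1268 - 192))/v = -453/118/(-1934) + ((-1562 - 2502)*(-1268 - 192))/(-2306) = -453/118*(-1/1934) - 4064*(-1460)*(-1/2306) = 453/228212 + 5933440*(-1/2306) = 453/228212 - 2966720/1153 = -677040582331/263128436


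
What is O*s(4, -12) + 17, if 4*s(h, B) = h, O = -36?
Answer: -19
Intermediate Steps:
s(h, B) = h/4
O*s(4, -12) + 17 = -9*4 + 17 = -36*1 + 17 = -36 + 17 = -19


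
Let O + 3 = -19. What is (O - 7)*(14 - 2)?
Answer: -348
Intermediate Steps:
O = -22 (O = -3 - 19 = -22)
(O - 7)*(14 - 2) = (-22 - 7)*(14 - 2) = -29*12 = -348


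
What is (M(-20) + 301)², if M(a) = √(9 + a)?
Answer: (301 + I*√11)² ≈ 90590.0 + 1997.0*I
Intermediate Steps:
(M(-20) + 301)² = (√(9 - 20) + 301)² = (√(-11) + 301)² = (I*√11 + 301)² = (301 + I*√11)²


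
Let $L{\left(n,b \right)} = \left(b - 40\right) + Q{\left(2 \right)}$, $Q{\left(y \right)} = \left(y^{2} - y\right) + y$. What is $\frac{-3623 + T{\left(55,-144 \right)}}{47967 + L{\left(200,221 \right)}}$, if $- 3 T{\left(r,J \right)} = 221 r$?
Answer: $- \frac{2878}{18057} \approx -0.15938$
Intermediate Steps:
$Q{\left(y \right)} = y^{2}$
$L{\left(n,b \right)} = -36 + b$ ($L{\left(n,b \right)} = \left(b - 40\right) + 2^{2} = \left(-40 + b\right) + 4 = -36 + b$)
$T{\left(r,J \right)} = - \frac{221 r}{3}$
$\frac{-3623 + T{\left(55,-144 \right)}}{47967 + L{\left(200,221 \right)}} = \frac{-3623 - \frac{12155}{3}}{47967 + \left(-36 + 221\right)} = \frac{-3623 - \frac{12155}{3}}{47967 + 185} = - \frac{23024}{3 \cdot 48152} = \left(- \frac{23024}{3}\right) \frac{1}{48152} = - \frac{2878}{18057}$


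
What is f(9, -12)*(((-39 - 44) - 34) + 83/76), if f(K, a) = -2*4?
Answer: 17618/19 ≈ 927.26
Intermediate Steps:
f(K, a) = -8 (f(K, a) = -2*4 = -8)
f(9, -12)*(((-39 - 44) - 34) + 83/76) = -8*(((-39 - 44) - 34) + 83/76) = -8*((-83 - 34) + 83*(1/76)) = -8*(-117 + 83/76) = -8*(-8809/76) = 17618/19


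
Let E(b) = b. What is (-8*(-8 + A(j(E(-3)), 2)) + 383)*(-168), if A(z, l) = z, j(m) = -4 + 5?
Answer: -73752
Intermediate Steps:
j(m) = 1
(-8*(-8 + A(j(E(-3)), 2)) + 383)*(-168) = (-8*(-8 + 1) + 383)*(-168) = (-8*(-7) + 383)*(-168) = (56 + 383)*(-168) = 439*(-168) = -73752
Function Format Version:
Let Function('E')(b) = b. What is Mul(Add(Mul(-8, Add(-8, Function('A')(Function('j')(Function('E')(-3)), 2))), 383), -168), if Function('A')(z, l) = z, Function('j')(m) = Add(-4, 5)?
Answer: -73752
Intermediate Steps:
Function('j')(m) = 1
Mul(Add(Mul(-8, Add(-8, Function('A')(Function('j')(Function('E')(-3)), 2))), 383), -168) = Mul(Add(Mul(-8, Add(-8, 1)), 383), -168) = Mul(Add(Mul(-8, -7), 383), -168) = Mul(Add(56, 383), -168) = Mul(439, -168) = -73752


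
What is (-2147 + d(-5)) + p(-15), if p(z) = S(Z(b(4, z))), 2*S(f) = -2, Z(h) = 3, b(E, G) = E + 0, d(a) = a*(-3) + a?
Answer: -2138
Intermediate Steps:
d(a) = -2*a (d(a) = -3*a + a = -2*a)
b(E, G) = E
S(f) = -1 (S(f) = (1/2)*(-2) = -1)
p(z) = -1
(-2147 + d(-5)) + p(-15) = (-2147 - 2*(-5)) - 1 = (-2147 + 10) - 1 = -2137 - 1 = -2138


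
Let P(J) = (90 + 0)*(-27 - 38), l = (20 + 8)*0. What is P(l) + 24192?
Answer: 18342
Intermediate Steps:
l = 0 (l = 28*0 = 0)
P(J) = -5850 (P(J) = 90*(-65) = -5850)
P(l) + 24192 = -5850 + 24192 = 18342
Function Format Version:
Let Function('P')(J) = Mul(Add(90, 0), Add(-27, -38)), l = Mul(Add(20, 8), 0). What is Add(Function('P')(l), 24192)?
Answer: 18342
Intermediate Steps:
l = 0 (l = Mul(28, 0) = 0)
Function('P')(J) = -5850 (Function('P')(J) = Mul(90, -65) = -5850)
Add(Function('P')(l), 24192) = Add(-5850, 24192) = 18342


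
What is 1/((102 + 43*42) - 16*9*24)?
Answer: -1/1548 ≈ -0.00064600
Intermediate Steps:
1/((102 + 43*42) - 16*9*24) = 1/((102 + 1806) - 144*24) = 1/(1908 - 3456) = 1/(-1548) = -1/1548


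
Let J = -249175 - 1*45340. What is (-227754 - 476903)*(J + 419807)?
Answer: -88287884844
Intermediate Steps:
J = -294515 (J = -249175 - 45340 = -294515)
(-227754 - 476903)*(J + 419807) = (-227754 - 476903)*(-294515 + 419807) = -704657*125292 = -88287884844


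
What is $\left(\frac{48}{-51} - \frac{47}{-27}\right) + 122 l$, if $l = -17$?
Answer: $- \frac{951599}{459} \approx -2073.2$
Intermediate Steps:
$\left(\frac{48}{-51} - \frac{47}{-27}\right) + 122 l = \left(\frac{48}{-51} - \frac{47}{-27}\right) + 122 \left(-17\right) = \left(48 \left(- \frac{1}{51}\right) - - \frac{47}{27}\right) - 2074 = \left(- \frac{16}{17} + \frac{47}{27}\right) - 2074 = \frac{367}{459} - 2074 = - \frac{951599}{459}$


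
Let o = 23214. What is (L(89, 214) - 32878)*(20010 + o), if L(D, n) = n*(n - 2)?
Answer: 539867760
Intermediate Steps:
L(D, n) = n*(-2 + n)
(L(89, 214) - 32878)*(20010 + o) = (214*(-2 + 214) - 32878)*(20010 + 23214) = (214*212 - 32878)*43224 = (45368 - 32878)*43224 = 12490*43224 = 539867760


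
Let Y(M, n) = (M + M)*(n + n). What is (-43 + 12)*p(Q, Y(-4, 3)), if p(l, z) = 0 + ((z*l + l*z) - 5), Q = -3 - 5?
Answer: -23653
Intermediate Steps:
Y(M, n) = 4*M*n (Y(M, n) = (2*M)*(2*n) = 4*M*n)
Q = -8
p(l, z) = -5 + 2*l*z (p(l, z) = 0 + ((l*z + l*z) - 5) = 0 + (2*l*z - 5) = 0 + (-5 + 2*l*z) = -5 + 2*l*z)
(-43 + 12)*p(Q, Y(-4, 3)) = (-43 + 12)*(-5 + 2*(-8)*(4*(-4)*3)) = -31*(-5 + 2*(-8)*(-48)) = -31*(-5 + 768) = -31*763 = -23653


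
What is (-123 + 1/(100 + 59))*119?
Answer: -2327164/159 ≈ -14636.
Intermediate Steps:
(-123 + 1/(100 + 59))*119 = (-123 + 1/159)*119 = -19556/159*119 = -2327164/159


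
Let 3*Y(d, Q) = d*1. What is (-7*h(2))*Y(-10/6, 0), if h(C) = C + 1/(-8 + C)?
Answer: 385/54 ≈ 7.1296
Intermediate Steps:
Y(d, Q) = d/3 (Y(d, Q) = (d*1)/3 = d/3)
(-7*h(2))*Y(-10/6, 0) = (-7*(1 + 2² - 8*2)/(-8 + 2))*((-10/6)/3) = (-7*(1 + 4 - 16)/(-6))*((-10*⅙)/3) = (-(-7)*(-11)/6)*((⅓)*(-5/3)) = -7*11/6*(-5/9) = -77/6*(-5/9) = 385/54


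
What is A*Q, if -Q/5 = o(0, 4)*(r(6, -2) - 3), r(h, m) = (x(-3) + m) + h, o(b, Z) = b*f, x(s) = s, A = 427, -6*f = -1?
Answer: 0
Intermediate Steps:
f = ⅙ (f = -⅙*(-1) = ⅙ ≈ 0.16667)
o(b, Z) = b/6 (o(b, Z) = b*(⅙) = b/6)
r(h, m) = -3 + h + m (r(h, m) = (-3 + m) + h = -3 + h + m)
Q = 0 (Q = -5*(⅙)*0*((-3 + 6 - 2) - 3) = -0*(1 - 3) = -0*(-2) = -5*0 = 0)
A*Q = 427*0 = 0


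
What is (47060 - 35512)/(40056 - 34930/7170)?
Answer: 8279916/28716659 ≈ 0.28833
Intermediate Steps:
(47060 - 35512)/(40056 - 34930/7170) = 11548/(40056 - 34930*1/7170) = 11548/(40056 - 3493/717) = 11548/(28716659/717) = 11548*(717/28716659) = 8279916/28716659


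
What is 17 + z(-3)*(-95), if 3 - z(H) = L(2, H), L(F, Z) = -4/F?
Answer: -458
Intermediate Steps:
z(H) = 5 (z(H) = 3 - (-4)/2 = 3 - 1*(-2) = 3 + 2 = 5)
17 + z(-3)*(-95) = 17 + 5*(-95) = 17 - 475 = -458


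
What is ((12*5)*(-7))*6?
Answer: -2520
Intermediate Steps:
((12*5)*(-7))*6 = (60*(-7))*6 = -420*6 = -2520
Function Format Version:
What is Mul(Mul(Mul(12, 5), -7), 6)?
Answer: -2520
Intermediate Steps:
Mul(Mul(Mul(12, 5), -7), 6) = Mul(Mul(60, -7), 6) = Mul(-420, 6) = -2520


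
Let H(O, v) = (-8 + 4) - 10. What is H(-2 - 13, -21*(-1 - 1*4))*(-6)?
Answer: 84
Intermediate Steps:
H(O, v) = -14 (H(O, v) = -4 - 10 = -14)
H(-2 - 13, -21*(-1 - 1*4))*(-6) = -14*(-6) = 84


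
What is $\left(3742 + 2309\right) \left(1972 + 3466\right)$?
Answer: $32905338$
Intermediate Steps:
$\left(3742 + 2309\right) \left(1972 + 3466\right) = 6051 \cdot 5438 = 32905338$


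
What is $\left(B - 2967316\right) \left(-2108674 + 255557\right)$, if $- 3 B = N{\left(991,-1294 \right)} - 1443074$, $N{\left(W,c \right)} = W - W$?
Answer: $\frac{13822166210258}{3} \approx 4.6074 \cdot 10^{12}$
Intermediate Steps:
$N{\left(W,c \right)} = 0$
$B = \frac{1443074}{3}$ ($B = - \frac{0 - 1443074}{3} = \left(- \frac{1}{3}\right) \left(-1443074\right) = \frac{1443074}{3} \approx 4.8102 \cdot 10^{5}$)
$\left(B - 2967316\right) \left(-2108674 + 255557\right) = \left(\frac{1443074}{3} - 2967316\right) \left(-2108674 + 255557\right) = \left(- \frac{7458874}{3}\right) \left(-1853117\right) = \frac{13822166210258}{3}$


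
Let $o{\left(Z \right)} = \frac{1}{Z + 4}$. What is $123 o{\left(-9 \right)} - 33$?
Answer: $- \frac{288}{5} \approx -57.6$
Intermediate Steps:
$o{\left(Z \right)} = \frac{1}{4 + Z}$
$123 o{\left(-9 \right)} - 33 = \frac{123}{4 - 9} - 33 = \frac{123}{-5} - 33 = 123 \left(- \frac{1}{5}\right) - 33 = - \frac{123}{5} - 33 = - \frac{288}{5}$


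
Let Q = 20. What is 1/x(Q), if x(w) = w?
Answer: 1/20 ≈ 0.050000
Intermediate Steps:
1/x(Q) = 1/20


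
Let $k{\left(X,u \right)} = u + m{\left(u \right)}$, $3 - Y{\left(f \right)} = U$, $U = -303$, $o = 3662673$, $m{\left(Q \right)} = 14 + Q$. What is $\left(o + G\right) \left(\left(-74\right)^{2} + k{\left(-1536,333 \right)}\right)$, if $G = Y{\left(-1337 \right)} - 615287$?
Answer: $18761591952$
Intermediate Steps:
$Y{\left(f \right)} = 306$ ($Y{\left(f \right)} = 3 - -303 = 3 + 303 = 306$)
$k{\left(X,u \right)} = 14 + 2 u$ ($k{\left(X,u \right)} = u + \left(14 + u\right) = 14 + 2 u$)
$G = -614981$ ($G = 306 - 615287 = -614981$)
$\left(o + G\right) \left(\left(-74\right)^{2} + k{\left(-1536,333 \right)}\right) = \left(3662673 - 614981\right) \left(\left(-74\right)^{2} + \left(14 + 2 \cdot 333\right)\right) = 3047692 \left(5476 + \left(14 + 666\right)\right) = 3047692 \left(5476 + 680\right) = 3047692 \cdot 6156 = 18761591952$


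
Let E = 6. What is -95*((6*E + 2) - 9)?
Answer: -2755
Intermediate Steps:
-95*((6*E + 2) - 9) = -95*((6*6 + 2) - 9) = -95*((36 + 2) - 9) = -95*(38 - 9) = -95*29 = -2755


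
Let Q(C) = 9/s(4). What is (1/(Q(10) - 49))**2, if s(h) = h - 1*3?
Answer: 1/1600 ≈ 0.00062500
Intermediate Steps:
s(h) = -3 + h (s(h) = h - 3 = -3 + h)
Q(C) = 9 (Q(C) = 9/(-3 + 4) = 9/1 = 9*1 = 9)
(1/(Q(10) - 49))**2 = (1/(9 - 49))**2 = (1/(-40))**2 = (-1/40)**2 = 1/1600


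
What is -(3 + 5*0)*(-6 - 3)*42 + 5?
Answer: 1139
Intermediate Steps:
-(3 + 5*0)*(-6 - 3)*42 + 5 = -(3 + 0)*(-9)*42 + 5 = -3*(-9)*42 + 5 = -1*(-27)*42 + 5 = 27*42 + 5 = 1134 + 5 = 1139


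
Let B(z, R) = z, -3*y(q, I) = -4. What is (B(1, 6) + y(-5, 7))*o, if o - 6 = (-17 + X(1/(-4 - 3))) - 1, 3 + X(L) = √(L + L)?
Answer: -35 + I*√14/3 ≈ -35.0 + 1.2472*I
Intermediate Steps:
y(q, I) = 4/3 (y(q, I) = -⅓*(-4) = 4/3)
X(L) = -3 + √2*√L (X(L) = -3 + √(L + L) = -3 + √(2*L) = -3 + √2*√L)
o = -15 + I*√14/7 (o = 6 + ((-17 + (-3 + √2*√(1/(-4 - 3)))) - 1) = 6 + ((-17 + (-3 + √2*√(1/(-7)))) - 1) = 6 + ((-17 + (-3 + √2*√(-⅐))) - 1) = 6 + ((-17 + (-3 + √2*(I*√7/7))) - 1) = 6 + ((-17 + (-3 + I*√14/7)) - 1) = 6 + ((-20 + I*√14/7) - 1) = 6 + (-21 + I*√14/7) = -15 + I*√14/7 ≈ -15.0 + 0.53452*I)
(B(1, 6) + y(-5, 7))*o = (1 + 4/3)*(-15 + I*√14/7) = 7*(-15 + I*√14/7)/3 = -35 + I*√14/3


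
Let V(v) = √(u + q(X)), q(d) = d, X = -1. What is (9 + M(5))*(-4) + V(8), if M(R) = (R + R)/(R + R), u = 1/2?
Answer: -40 + I*√2/2 ≈ -40.0 + 0.70711*I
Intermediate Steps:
u = ½ ≈ 0.50000
M(R) = 1 (M(R) = (2*R)/((2*R)) = (2*R)*(1/(2*R)) = 1)
V(v) = I*√2/2 (V(v) = √(½ - 1) = √(-½) = I*√2/2)
(9 + M(5))*(-4) + V(8) = (9 + 1)*(-4) + I*√2/2 = 10*(-4) + I*√2/2 = -40 + I*√2/2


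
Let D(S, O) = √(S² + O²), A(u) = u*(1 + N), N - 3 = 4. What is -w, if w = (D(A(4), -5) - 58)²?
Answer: -4413 + 116*√1049 ≈ -655.96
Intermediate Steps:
N = 7 (N = 3 + 4 = 7)
A(u) = 8*u (A(u) = u*(1 + 7) = u*8 = 8*u)
D(S, O) = √(O² + S²)
w = (-58 + √1049)² (w = (√((-5)² + (8*4)²) - 58)² = (√(25 + 32²) - 58)² = (√(25 + 1024) - 58)² = (√1049 - 58)² = (-58 + √1049)² ≈ 655.96)
-w = -(58 - √1049)²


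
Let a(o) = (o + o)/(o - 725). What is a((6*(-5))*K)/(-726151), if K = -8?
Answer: 96/70436647 ≈ 1.3629e-6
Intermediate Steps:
a(o) = 2*o/(-725 + o) (a(o) = (2*o)/(-725 + o) = 2*o/(-725 + o))
a((6*(-5))*K)/(-726151) = (2*((6*(-5))*(-8))/(-725 + (6*(-5))*(-8)))/(-726151) = (2*(-30*(-8))/(-725 - 30*(-8)))*(-1/726151) = (2*240/(-725 + 240))*(-1/726151) = (2*240/(-485))*(-1/726151) = (2*240*(-1/485))*(-1/726151) = -96/97*(-1/726151) = 96/70436647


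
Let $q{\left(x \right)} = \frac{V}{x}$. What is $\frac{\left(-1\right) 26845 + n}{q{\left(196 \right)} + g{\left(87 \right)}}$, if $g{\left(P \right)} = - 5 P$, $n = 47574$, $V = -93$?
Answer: $- \frac{4062884}{85353} \approx -47.601$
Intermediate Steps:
$q{\left(x \right)} = - \frac{93}{x}$
$\frac{\left(-1\right) 26845 + n}{q{\left(196 \right)} + g{\left(87 \right)}} = \frac{\left(-1\right) 26845 + 47574}{- \frac{93}{196} - 435} = \frac{-26845 + 47574}{\left(-93\right) \frac{1}{196} - 435} = \frac{20729}{- \frac{93}{196} - 435} = \frac{20729}{- \frac{85353}{196}} = 20729 \left(- \frac{196}{85353}\right) = - \frac{4062884}{85353}$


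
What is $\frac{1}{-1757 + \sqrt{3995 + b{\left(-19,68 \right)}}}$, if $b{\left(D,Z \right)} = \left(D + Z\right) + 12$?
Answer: $- \frac{1757}{3082993} - \frac{26 \sqrt{6}}{3082993} \approx -0.00059056$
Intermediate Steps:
$b{\left(D,Z \right)} = 12 + D + Z$
$\frac{1}{-1757 + \sqrt{3995 + b{\left(-19,68 \right)}}} = \frac{1}{-1757 + \sqrt{3995 + \left(12 - 19 + 68\right)}} = \frac{1}{-1757 + \sqrt{3995 + 61}} = \frac{1}{-1757 + \sqrt{4056}} = \frac{1}{-1757 + 26 \sqrt{6}}$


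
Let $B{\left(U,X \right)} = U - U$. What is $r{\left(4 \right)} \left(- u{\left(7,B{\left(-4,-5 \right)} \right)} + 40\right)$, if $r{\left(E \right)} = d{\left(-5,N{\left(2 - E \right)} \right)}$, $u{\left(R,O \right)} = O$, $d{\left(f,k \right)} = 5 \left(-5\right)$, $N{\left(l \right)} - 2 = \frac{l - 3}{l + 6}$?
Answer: $-1000$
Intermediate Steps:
$B{\left(U,X \right)} = 0$
$N{\left(l \right)} = 2 + \frac{-3 + l}{6 + l}$ ($N{\left(l \right)} = 2 + \frac{l - 3}{l + 6} = 2 + \frac{-3 + l}{6 + l}$)
$d{\left(f,k \right)} = -25$
$r{\left(E \right)} = -25$
$r{\left(4 \right)} \left(- u{\left(7,B{\left(-4,-5 \right)} \right)} + 40\right) = - 25 \left(\left(-1\right) 0 + 40\right) = - 25 \left(0 + 40\right) = \left(-25\right) 40 = -1000$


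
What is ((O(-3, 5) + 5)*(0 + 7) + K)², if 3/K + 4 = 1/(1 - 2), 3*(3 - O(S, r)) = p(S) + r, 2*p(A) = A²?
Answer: 994009/900 ≈ 1104.5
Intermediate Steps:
p(A) = A²/2
O(S, r) = 3 - r/3 - S²/6 (O(S, r) = 3 - (S²/2 + r)/3 = 3 - (r + S²/2)/3 = 3 + (-r/3 - S²/6) = 3 - r/3 - S²/6)
K = -⅗ (K = 3/(-4 + 1/(1 - 2)) = 3/(-4 + 1/(-1)) = 3/(-4 - 1) = 3/(-5) = 3*(-⅕) = -⅗ ≈ -0.60000)
((O(-3, 5) + 5)*(0 + 7) + K)² = (((3 - ⅓*5 - ⅙*(-3)²) + 5)*(0 + 7) - ⅗)² = (((3 - 5/3 - ⅙*9) + 5)*7 - ⅗)² = (((3 - 5/3 - 3/2) + 5)*7 - ⅗)² = ((-⅙ + 5)*7 - ⅗)² = ((29/6)*7 - ⅗)² = (203/6 - ⅗)² = (997/30)² = 994009/900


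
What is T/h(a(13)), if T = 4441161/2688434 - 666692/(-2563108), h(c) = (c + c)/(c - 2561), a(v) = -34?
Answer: 8547626857754505/117142693778824 ≈ 72.968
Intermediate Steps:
h(c) = 2*c/(-2561 + c) (h(c) = (2*c)/(-2561 + c) = 2*c/(-2561 + c))
T = 3293883182179/1722686673218 (T = 4441161*(1/2688434) - 666692*(-1/2563108) = 4441161/2688434 + 166673/640777 = 3293883182179/1722686673218 ≈ 1.9121)
T/h(a(13)) = 3293883182179/(1722686673218*((2*(-34)/(-2561 - 34)))) = 3293883182179/(1722686673218*((2*(-34)/(-2595)))) = 3293883182179/(1722686673218*((2*(-34)*(-1/2595)))) = 3293883182179/(1722686673218*(68/2595)) = (3293883182179/1722686673218)*(2595/68) = 8547626857754505/117142693778824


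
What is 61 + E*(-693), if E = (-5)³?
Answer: 86686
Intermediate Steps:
E = -125
61 + E*(-693) = 61 - 125*(-693) = 61 + 86625 = 86686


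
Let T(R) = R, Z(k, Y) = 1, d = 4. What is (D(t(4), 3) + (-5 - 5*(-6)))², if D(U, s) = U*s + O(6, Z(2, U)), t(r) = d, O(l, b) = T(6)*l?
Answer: 5329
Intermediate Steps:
O(l, b) = 6*l
t(r) = 4
D(U, s) = 36 + U*s (D(U, s) = U*s + 6*6 = U*s + 36 = 36 + U*s)
(D(t(4), 3) + (-5 - 5*(-6)))² = ((36 + 4*3) + (-5 - 5*(-6)))² = ((36 + 12) + (-5 + 30))² = (48 + 25)² = 73² = 5329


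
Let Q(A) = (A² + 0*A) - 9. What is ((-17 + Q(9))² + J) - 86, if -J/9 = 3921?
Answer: -32350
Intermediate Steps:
Q(A) = -9 + A² (Q(A) = (A² + 0) - 9 = A² - 9 = -9 + A²)
J = -35289 (J = -9*3921 = -35289)
((-17 + Q(9))² + J) - 86 = ((-17 + (-9 + 9²))² - 35289) - 86 = ((-17 + (-9 + 81))² - 35289) - 86 = ((-17 + 72)² - 35289) - 86 = (55² - 35289) - 86 = (3025 - 35289) - 86 = -32264 - 86 = -32350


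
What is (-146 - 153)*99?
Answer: -29601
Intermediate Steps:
(-146 - 153)*99 = -299*99 = -29601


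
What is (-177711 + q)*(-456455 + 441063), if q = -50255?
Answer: 3508852672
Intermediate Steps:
(-177711 + q)*(-456455 + 441063) = (-177711 - 50255)*(-456455 + 441063) = -227966*(-15392) = 3508852672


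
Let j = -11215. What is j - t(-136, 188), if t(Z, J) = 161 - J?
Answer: -11188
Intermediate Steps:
j - t(-136, 188) = -11215 - (161 - 1*188) = -11215 - (161 - 188) = -11215 - 1*(-27) = -11215 + 27 = -11188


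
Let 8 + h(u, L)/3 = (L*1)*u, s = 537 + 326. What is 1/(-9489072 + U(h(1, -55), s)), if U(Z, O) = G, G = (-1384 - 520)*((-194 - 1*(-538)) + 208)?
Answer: -1/10540080 ≈ -9.4876e-8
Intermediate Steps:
s = 863
h(u, L) = -24 + 3*L*u (h(u, L) = -24 + 3*((L*1)*u) = -24 + 3*(L*u) = -24 + 3*L*u)
G = -1051008 (G = -1904*((-194 + 538) + 208) = -1904*(344 + 208) = -1904*552 = -1051008)
U(Z, O) = -1051008
1/(-9489072 + U(h(1, -55), s)) = 1/(-9489072 - 1051008) = 1/(-10540080) = -1/10540080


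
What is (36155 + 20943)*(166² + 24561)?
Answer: 2975776466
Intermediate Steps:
(36155 + 20943)*(166² + 24561) = 57098*(27556 + 24561) = 57098*52117 = 2975776466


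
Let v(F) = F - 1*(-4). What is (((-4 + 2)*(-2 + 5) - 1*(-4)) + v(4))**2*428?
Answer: 15408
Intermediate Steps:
v(F) = 4 + F (v(F) = F + 4 = 4 + F)
(((-4 + 2)*(-2 + 5) - 1*(-4)) + v(4))**2*428 = (((-4 + 2)*(-2 + 5) - 1*(-4)) + (4 + 4))**2*428 = ((-2*3 + 4) + 8)**2*428 = ((-6 + 4) + 8)**2*428 = (-2 + 8)**2*428 = 6**2*428 = 36*428 = 15408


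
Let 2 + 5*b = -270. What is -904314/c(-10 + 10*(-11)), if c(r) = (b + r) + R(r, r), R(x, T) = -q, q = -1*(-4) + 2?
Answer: 2260785/451 ≈ 5012.8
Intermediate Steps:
b = -272/5 (b = -⅖ + (⅕)*(-270) = -⅖ - 54 = -272/5 ≈ -54.400)
q = 6 (q = 4 + 2 = 6)
R(x, T) = -6 (R(x, T) = -1*6 = -6)
c(r) = -302/5 + r (c(r) = (-272/5 + r) - 6 = -302/5 + r)
-904314/c(-10 + 10*(-11)) = -904314/(-302/5 + (-10 + 10*(-11))) = -904314/(-302/5 + (-10 - 110)) = -904314/(-302/5 - 120) = -904314/(-902/5) = -904314*(-5/902) = 2260785/451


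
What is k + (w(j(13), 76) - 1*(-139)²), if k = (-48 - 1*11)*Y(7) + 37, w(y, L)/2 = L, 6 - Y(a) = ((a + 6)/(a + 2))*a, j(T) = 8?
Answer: -170005/9 ≈ -18889.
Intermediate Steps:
Y(a) = 6 - a*(6 + a)/(2 + a) (Y(a) = 6 - (a + 6)/(a + 2)*a = 6 - (6 + a)/(2 + a)*a = 6 - a*(6 + a)/(2 + a))
w(y, L) = 2*L
k = 2516/9 (k = (-48 - 1*11)*((12 - 1*7²)/(2 + 7)) + 37 = (-48 - 11)*((12 - 1*49)/9) + 37 = -59*(12 - 49)/9 + 37 = -59*(-37)/9 + 37 = -59*(-37/9) + 37 = 2183/9 + 37 = 2516/9 ≈ 279.56)
k + (w(j(13), 76) - 1*(-139)²) = 2516/9 + (2*76 - 1*(-139)²) = 2516/9 + (152 - 1*19321) = 2516/9 + (152 - 19321) = 2516/9 - 19169 = -170005/9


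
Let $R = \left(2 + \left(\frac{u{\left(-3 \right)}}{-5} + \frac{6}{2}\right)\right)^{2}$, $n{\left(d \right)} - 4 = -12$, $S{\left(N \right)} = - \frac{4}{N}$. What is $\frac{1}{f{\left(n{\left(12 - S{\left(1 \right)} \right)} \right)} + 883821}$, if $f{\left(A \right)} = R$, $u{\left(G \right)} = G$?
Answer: $\frac{25}{22096309} \approx 1.1314 \cdot 10^{-6}$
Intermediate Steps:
$n{\left(d \right)} = -8$ ($n{\left(d \right)} = 4 - 12 = -8$)
$R = \frac{784}{25}$ ($R = \left(2 + \left(- \frac{3}{-5} + \frac{6}{2}\right)\right)^{2} = \left(2 + \left(\left(-3\right) \left(- \frac{1}{5}\right) + 6 \cdot \frac{1}{2}\right)\right)^{2} = \left(2 + \left(\frac{3}{5} + 3\right)\right)^{2} = \left(2 + \frac{18}{5}\right)^{2} = \left(\frac{28}{5}\right)^{2} = \frac{784}{25} \approx 31.36$)
$f{\left(A \right)} = \frac{784}{25}$
$\frac{1}{f{\left(n{\left(12 - S{\left(1 \right)} \right)} \right)} + 883821} = \frac{1}{\frac{784}{25} + 883821} = \frac{1}{\frac{22096309}{25}} = \frac{25}{22096309}$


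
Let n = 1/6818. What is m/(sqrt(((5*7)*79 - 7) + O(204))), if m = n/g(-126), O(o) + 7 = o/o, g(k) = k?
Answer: -sqrt(43)/295519392 ≈ -2.2190e-8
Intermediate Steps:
n = 1/6818 ≈ 0.00014667
O(o) = -6 (O(o) = -7 + o/o = -7 + 1 = -6)
m = -1/859068 (m = (1/6818)/(-126) = (1/6818)*(-1/126) = -1/859068 ≈ -1.1641e-6)
m/(sqrt(((5*7)*79 - 7) + O(204))) = -1/(859068*sqrt(((5*7)*79 - 7) - 6)) = -1/(859068*sqrt((35*79 - 7) - 6)) = -1/(859068*sqrt((2765 - 7) - 6)) = -1/(859068*sqrt(2758 - 6)) = -sqrt(43)/344/859068 = -sqrt(43)/295519392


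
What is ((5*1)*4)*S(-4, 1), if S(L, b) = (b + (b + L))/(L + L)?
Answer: 5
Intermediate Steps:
S(L, b) = (L + 2*b)/(2*L) (S(L, b) = (b + (L + b))/((2*L)) = (L + 2*b)*(1/(2*L)) = (L + 2*b)/(2*L))
((5*1)*4)*S(-4, 1) = ((5*1)*4)*((1 + (½)*(-4))/(-4)) = (5*4)*(-(1 - 2)/4) = 20*(-¼*(-1)) = 20*(¼) = 5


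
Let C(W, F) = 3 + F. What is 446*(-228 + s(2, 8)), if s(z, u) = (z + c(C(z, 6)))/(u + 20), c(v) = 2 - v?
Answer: -1424747/14 ≈ -1.0177e+5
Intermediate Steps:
s(z, u) = (-7 + z)/(20 + u) (s(z, u) = (z + (2 - (3 + 6)))/(u + 20) = (z + (2 - 1*9))/(20 + u) = (z + (2 - 9))/(20 + u) = (z - 7)/(20 + u) = (-7 + z)/(20 + u))
446*(-228 + s(2, 8)) = 446*(-228 + (-7 + 2)/(20 + 8)) = 446*(-228 - 5/28) = 446*(-6389/28) = -1424747/14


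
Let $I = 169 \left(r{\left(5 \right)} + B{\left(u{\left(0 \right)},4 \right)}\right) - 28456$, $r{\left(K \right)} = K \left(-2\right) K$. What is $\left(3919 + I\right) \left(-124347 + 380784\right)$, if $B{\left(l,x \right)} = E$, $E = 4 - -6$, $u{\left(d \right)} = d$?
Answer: $-8025708789$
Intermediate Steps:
$r{\left(K \right)} = - 2 K^{2}$ ($r{\left(K \right)} = - 2 K K = - 2 K^{2}$)
$E = 10$ ($E = 4 + 6 = 10$)
$B{\left(l,x \right)} = 10$
$I = -35216$ ($I = 169 \left(- 2 \cdot 5^{2} + 10\right) - 28456 = 169 \left(\left(-2\right) 25 + 10\right) - 28456 = 169 \left(-50 + 10\right) - 28456 = 169 \left(-40\right) - 28456 = -6760 - 28456 = -35216$)
$\left(3919 + I\right) \left(-124347 + 380784\right) = \left(3919 - 35216\right) \left(-124347 + 380784\right) = \left(-31297\right) 256437 = -8025708789$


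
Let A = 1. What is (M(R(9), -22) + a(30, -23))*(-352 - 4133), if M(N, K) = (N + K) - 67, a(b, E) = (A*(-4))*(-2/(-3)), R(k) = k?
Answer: 370760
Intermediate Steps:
a(b, E) = -8/3 (a(b, E) = (1*(-4))*(-2/(-3)) = -(-8)*(-1)/3 = -4*⅔ = -8/3)
M(N, K) = -67 + K + N (M(N, K) = (K + N) - 67 = -67 + K + N)
(M(R(9), -22) + a(30, -23))*(-352 - 4133) = ((-67 - 22 + 9) - 8/3)*(-352 - 4133) = (-80 - 8/3)*(-4485) = -248/3*(-4485) = 370760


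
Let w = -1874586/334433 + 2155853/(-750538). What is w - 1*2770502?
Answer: -695411081905820525/251004674954 ≈ -2.7705e+6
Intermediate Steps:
w = -2127936413617/251004674954 (w = -1874586*1/334433 + 2155853*(-1/750538) = -1874586/334433 - 2155853/750538 = -2127936413617/251004674954 ≈ -8.4777)
w - 1*2770502 = -2127936413617/251004674954 - 1*2770502 = -2127936413617/251004674954 - 2770502 = -695411081905820525/251004674954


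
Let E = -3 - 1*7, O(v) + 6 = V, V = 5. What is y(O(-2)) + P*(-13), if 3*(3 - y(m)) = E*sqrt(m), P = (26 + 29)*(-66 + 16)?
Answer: 35753 + 10*I/3 ≈ 35753.0 + 3.3333*I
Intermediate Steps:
O(v) = -1 (O(v) = -6 + 5 = -1)
E = -10 (E = -3 - 7 = -10)
P = -2750 (P = 55*(-50) = -2750)
y(m) = 3 + 10*sqrt(m)/3 (y(m) = 3 - (-10)*sqrt(m)/3 = 3 + 10*sqrt(m)/3)
y(O(-2)) + P*(-13) = (3 + 10*sqrt(-1)/3) - 2750*(-13) = (3 + 10*I/3) + 35750 = 35753 + 10*I/3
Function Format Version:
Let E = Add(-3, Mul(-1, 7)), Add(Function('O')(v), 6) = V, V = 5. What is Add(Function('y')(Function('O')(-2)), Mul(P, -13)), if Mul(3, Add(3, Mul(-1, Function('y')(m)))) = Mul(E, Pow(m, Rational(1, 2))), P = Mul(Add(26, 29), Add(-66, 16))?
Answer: Add(35753, Mul(Rational(10, 3), I)) ≈ Add(35753., Mul(3.3333, I))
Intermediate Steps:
Function('O')(v) = -1 (Function('O')(v) = Add(-6, 5) = -1)
E = -10 (E = Add(-3, -7) = -10)
P = -2750 (P = Mul(55, -50) = -2750)
Function('y')(m) = Add(3, Mul(Rational(10, 3), Pow(m, Rational(1, 2)))) (Function('y')(m) = Add(3, Mul(Rational(-1, 3), Mul(-10, Pow(m, Rational(1, 2))))) = Add(3, Mul(Rational(10, 3), Pow(m, Rational(1, 2)))))
Add(Function('y')(Function('O')(-2)), Mul(P, -13)) = Add(Add(3, Mul(Rational(10, 3), Pow(-1, Rational(1, 2)))), Mul(-2750, -13)) = Add(Add(3, Mul(Rational(10, 3), I)), 35750) = Add(35753, Mul(Rational(10, 3), I))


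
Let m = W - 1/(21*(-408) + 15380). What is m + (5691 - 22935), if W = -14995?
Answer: -219612069/6812 ≈ -32239.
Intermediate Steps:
m = -102145941/6812 (m = -14995 - 1/(21*(-408) + 15380) = -14995 - 1/(-8568 + 15380) = -14995 - 1/6812 = -102145941/6812 ≈ -14995.)
m + (5691 - 22935) = -102145941/6812 + (5691 - 22935) = -102145941/6812 - 17244 = -219612069/6812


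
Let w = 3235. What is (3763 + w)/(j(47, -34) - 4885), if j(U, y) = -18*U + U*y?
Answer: -6998/7329 ≈ -0.95484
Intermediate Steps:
(3763 + w)/(j(47, -34) - 4885) = (3763 + 3235)/(47*(-18 - 34) - 4885) = 6998/(47*(-52) - 4885) = 6998/(-2444 - 4885) = 6998/(-7329) = 6998*(-1/7329) = -6998/7329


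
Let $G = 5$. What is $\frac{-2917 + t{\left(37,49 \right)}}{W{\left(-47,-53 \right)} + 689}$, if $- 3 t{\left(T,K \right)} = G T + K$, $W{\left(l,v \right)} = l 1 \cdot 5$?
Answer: $- \frac{2995}{454} \approx -6.5969$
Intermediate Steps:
$W{\left(l,v \right)} = 5 l$ ($W{\left(l,v \right)} = l 5 = 5 l$)
$t{\left(T,K \right)} = - \frac{5 T}{3} - \frac{K}{3}$ ($t{\left(T,K \right)} = - \frac{5 T + K}{3} = - \frac{K + 5 T}{3} = - \frac{5 T}{3} - \frac{K}{3}$)
$\frac{-2917 + t{\left(37,49 \right)}}{W{\left(-47,-53 \right)} + 689} = \frac{-2917 - 78}{5 \left(-47\right) + 689} = \frac{-2917 - 78}{-235 + 689} = \frac{-2917 - 78}{454} = \left(-2995\right) \frac{1}{454} = - \frac{2995}{454}$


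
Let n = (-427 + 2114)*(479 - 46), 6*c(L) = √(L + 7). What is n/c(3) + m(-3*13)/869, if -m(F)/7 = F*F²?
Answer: 415233/869 + 2191413*√10/5 ≈ 1.3865e+6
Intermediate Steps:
c(L) = √(7 + L)/6 (c(L) = √(L + 7)/6 = √(7 + L)/6)
n = 730471 (n = 1687*433 = 730471)
m(F) = -7*F³ (m(F) = -7*F*F² = -7*F³)
n/c(3) + m(-3*13)/869 = 730471/((√(7 + 3)/6)) - 7*(-3*13)³/869 = 730471/((√10/6)) - 7*(-39)³*(1/869) = 730471*(3*√10/5) - 7*(-59319)*(1/869) = 2191413*√10/5 + 415233*(1/869) = 2191413*√10/5 + 415233/869 = 415233/869 + 2191413*√10/5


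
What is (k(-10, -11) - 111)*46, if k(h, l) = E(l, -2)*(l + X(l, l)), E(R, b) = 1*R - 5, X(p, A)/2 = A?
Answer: 19182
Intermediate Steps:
X(p, A) = 2*A
E(R, b) = -5 + R (E(R, b) = R - 5 = -5 + R)
k(h, l) = 3*l*(-5 + l) (k(h, l) = (-5 + l)*(l + 2*l) = (-5 + l)*(3*l) = 3*l*(-5 + l))
(k(-10, -11) - 111)*46 = (3*(-11)*(-5 - 11) - 111)*46 = (3*(-11)*(-16) - 111)*46 = (528 - 111)*46 = 417*46 = 19182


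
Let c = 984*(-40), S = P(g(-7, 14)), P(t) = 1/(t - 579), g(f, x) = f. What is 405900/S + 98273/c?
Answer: -9362067362273/39360 ≈ -2.3786e+8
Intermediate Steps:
P(t) = 1/(-579 + t)
S = -1/586 (S = 1/(-579 - 7) = 1/(-586) = -1/586 ≈ -0.0017065)
c = -39360
405900/S + 98273/c = 405900/(-1/586) + 98273/(-39360) = 405900*(-586) + 98273*(-1/39360) = -237857400 - 98273/39360 = -9362067362273/39360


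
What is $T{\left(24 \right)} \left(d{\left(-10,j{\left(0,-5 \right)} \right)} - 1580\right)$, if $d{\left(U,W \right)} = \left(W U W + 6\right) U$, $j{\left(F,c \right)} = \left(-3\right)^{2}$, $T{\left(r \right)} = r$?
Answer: $155040$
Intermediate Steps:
$j{\left(F,c \right)} = 9$
$d{\left(U,W \right)} = U \left(6 + U W^{2}\right)$ ($d{\left(U,W \right)} = \left(U W W + 6\right) U = \left(U W^{2} + 6\right) U = \left(6 + U W^{2}\right) U = U \left(6 + U W^{2}\right)$)
$T{\left(24 \right)} \left(d{\left(-10,j{\left(0,-5 \right)} \right)} - 1580\right) = 24 \left(- 10 \left(6 - 10 \cdot 9^{2}\right) - 1580\right) = 24 \left(- 10 \left(6 - 810\right) - 1580\right) = 24 \left(\left(-10\right) \left(-804\right) - 1580\right) = 24 \left(8040 - 1580\right) = 24 \cdot 6460 = 155040$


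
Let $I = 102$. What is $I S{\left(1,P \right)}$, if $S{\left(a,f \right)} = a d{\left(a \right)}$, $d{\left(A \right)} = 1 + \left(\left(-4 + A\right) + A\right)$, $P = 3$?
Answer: $-102$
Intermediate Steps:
$d{\left(A \right)} = -3 + 2 A$ ($d{\left(A \right)} = 1 + \left(-4 + 2 A\right) = -3 + 2 A$)
$S{\left(a,f \right)} = a \left(-3 + 2 a\right)$
$I S{\left(1,P \right)} = 102 \cdot 1 \left(-3 + 2 \cdot 1\right) = 102 \cdot 1 \left(-3 + 2\right) = 102 \cdot 1 \left(-1\right) = 102 \left(-1\right) = -102$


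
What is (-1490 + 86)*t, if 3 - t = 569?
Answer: 794664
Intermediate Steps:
t = -566 (t = 3 - 1*569 = 3 - 569 = -566)
(-1490 + 86)*t = (-1490 + 86)*(-566) = -1404*(-566) = 794664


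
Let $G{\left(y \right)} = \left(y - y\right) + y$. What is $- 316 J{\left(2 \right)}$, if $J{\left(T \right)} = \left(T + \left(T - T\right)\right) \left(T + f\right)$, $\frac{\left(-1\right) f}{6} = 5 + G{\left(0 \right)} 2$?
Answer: $17696$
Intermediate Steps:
$G{\left(y \right)} = y$ ($G{\left(y \right)} = 0 + y = y$)
$f = -30$ ($f = - 6 \left(5 + 0 \cdot 2\right) = - 6 \left(5 + 0\right) = \left(-6\right) 5 = -30$)
$J{\left(T \right)} = T \left(-30 + T\right)$ ($J{\left(T \right)} = \left(T + \left(T - T\right)\right) \left(T - 30\right) = \left(T + 0\right) \left(-30 + T\right) = T \left(-30 + T\right)$)
$- 316 J{\left(2 \right)} = - 316 \cdot 2 \left(-30 + 2\right) = - 316 \cdot 2 \left(-28\right) = \left(-316\right) \left(-56\right) = 17696$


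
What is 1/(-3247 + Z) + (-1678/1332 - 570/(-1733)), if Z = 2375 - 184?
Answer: -189280955/203135328 ≈ -0.93180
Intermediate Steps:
Z = 2191
1/(-3247 + Z) + (-1678/1332 - 570/(-1733)) = 1/(-3247 + 2191) + (-1678/1332 - 570/(-1733)) = 1/(-1056) + (-1678*1/1332 - 570*(-1/1733)) = -1/1056 + (-839/666 + 570/1733) = -1/1056 - 1074367/1154178 = -189280955/203135328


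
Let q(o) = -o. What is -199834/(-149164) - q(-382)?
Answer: -28390407/74582 ≈ -380.66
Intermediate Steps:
-199834/(-149164) - q(-382) = -199834/(-149164) - (-1)*(-382) = -199834*(-1/149164) - 1*382 = 99917/74582 - 382 = -28390407/74582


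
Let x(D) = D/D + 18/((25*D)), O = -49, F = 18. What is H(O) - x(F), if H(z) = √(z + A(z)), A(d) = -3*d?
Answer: -26/25 + 7*√2 ≈ 8.8595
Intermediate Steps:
x(D) = 1 + 18/(25*D) (x(D) = 1 + 18*(1/(25*D)) = 1 + 18/(25*D))
H(z) = √2*√(-z) (H(z) = √(z - 3*z) = √(-2*z) = √2*√(-z))
H(O) - x(F) = √2*√(-1*(-49)) - (18/25 + 18)/18 = √2*√49 - 468/(18*25) = √2*7 - 1*26/25 = 7*√2 - 26/25 = -26/25 + 7*√2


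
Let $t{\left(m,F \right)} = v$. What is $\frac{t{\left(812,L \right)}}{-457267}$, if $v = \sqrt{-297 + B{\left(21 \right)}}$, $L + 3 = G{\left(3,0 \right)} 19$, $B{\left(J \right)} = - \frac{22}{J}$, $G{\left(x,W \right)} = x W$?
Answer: $- \frac{i \sqrt{131439}}{9602607} \approx - 3.7755 \cdot 10^{-5} i$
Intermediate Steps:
$G{\left(x,W \right)} = W x$
$L = -3$ ($L = -3 + 0 \cdot 3 \cdot 19 = -3 + 0 \cdot 19 = -3 + 0 = -3$)
$v = \frac{i \sqrt{131439}}{21}$ ($v = \sqrt{-297 - \frac{22}{21}} = \sqrt{- \frac{6259}{21}} = \frac{i \sqrt{131439}}{21} \approx 17.264 i$)
$t{\left(m,F \right)} = \frac{i \sqrt{131439}}{21}$
$\frac{t{\left(812,L \right)}}{-457267} = \frac{\frac{1}{21} i \sqrt{131439}}{-457267} = \frac{i \sqrt{131439}}{21} \left(- \frac{1}{457267}\right) = - \frac{i \sqrt{131439}}{9602607}$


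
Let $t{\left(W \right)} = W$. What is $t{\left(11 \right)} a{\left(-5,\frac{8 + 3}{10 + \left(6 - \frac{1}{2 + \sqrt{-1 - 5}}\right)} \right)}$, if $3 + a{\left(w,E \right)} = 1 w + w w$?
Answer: $187$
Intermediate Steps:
$a{\left(w,E \right)} = -3 + w + w^{2}$ ($a{\left(w,E \right)} = -3 + \left(1 w + w w\right) = -3 + \left(w + w^{2}\right) = -3 + w + w^{2}$)
$t{\left(11 \right)} a{\left(-5,\frac{8 + 3}{10 + \left(6 - \frac{1}{2 + \sqrt{-1 - 5}}\right)} \right)} = 11 \left(-3 - 5 + \left(-5\right)^{2}\right) = 11 \left(-3 - 5 + 25\right) = 11 \cdot 17 = 187$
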